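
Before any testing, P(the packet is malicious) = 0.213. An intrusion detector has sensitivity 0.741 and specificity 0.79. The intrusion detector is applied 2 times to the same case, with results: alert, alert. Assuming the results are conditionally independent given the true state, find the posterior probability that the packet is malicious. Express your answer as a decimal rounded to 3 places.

Posterior P(H) ≈ 0.771

Let H be the event that the packet is malicious; start with P(H) = 0.213. P('alert'|H) = 0.741, P('alert'|¬H) = 0.21.
Update on result 1 ('alert'): P(H) ← 0.741·0.2130 / (0.741·0.2130 + 0.21·0.7870) = 0.15783/0.32310 = 0.4885.
Update on result 2 ('alert'): P(H) ← 0.741·0.4885 / (0.741·0.4885 + 0.21·0.5115) = 0.36197/0.46939 = 0.7712.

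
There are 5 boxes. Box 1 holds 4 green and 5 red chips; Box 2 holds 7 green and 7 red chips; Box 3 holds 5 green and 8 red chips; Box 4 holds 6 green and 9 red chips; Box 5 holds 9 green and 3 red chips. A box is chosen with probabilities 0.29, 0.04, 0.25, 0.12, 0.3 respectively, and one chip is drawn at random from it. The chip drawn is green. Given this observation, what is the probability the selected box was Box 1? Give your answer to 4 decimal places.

Tabulate prior·likelihood by source: [1] prior 0.29, lik 0.4444, product 0.1289; [2] prior 0.04, lik 0.5, product 0.02000; [3] prior 0.25, lik 0.3846, product 0.09615; [4] prior 0.12, lik 0.4, product 0.04800; [5] prior 0.3, lik 0.75, product 0.2250.
Normalizing constant = 0.51804; the posterior for Box 1 is its product over the sum, 0.1289/0.51804 = 0.2488.

Posterior probability ≈ 0.2488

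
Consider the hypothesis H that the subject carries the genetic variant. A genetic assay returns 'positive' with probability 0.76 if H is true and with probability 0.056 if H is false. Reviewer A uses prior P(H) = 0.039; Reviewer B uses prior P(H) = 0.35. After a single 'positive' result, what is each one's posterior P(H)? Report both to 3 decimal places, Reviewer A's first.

The likelihood ratio for a 'positive' result is 0.76/0.056 = 13.571.
Reviewer A: prior odds 0.039/0.961 = 0.040583; posterior odds 0.55077; posterior probability 0.355.
Reviewer B: prior odds 0.35/0.65 = 0.53846; posterior odds 7.3077; posterior probability 0.880.

Reviewer A: 0.355; Reviewer B: 0.880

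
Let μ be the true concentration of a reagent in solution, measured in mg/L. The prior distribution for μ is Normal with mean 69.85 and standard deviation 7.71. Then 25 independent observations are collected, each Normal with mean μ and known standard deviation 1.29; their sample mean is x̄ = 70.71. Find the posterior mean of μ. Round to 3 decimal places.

Posterior mean ≈ 70.709

With known σ, the Normal prior is conjugate. Weight on the data is w = (n/σ²)/(n/σ² + 1/τ₀²) = 15.0231/(15.0231+0.0168225) = 0.99888.
Posterior mean = w·x̄ + (1−w)·μ₀ = 0.99888·70.71 + 0.0011185·69.85 = 70.709.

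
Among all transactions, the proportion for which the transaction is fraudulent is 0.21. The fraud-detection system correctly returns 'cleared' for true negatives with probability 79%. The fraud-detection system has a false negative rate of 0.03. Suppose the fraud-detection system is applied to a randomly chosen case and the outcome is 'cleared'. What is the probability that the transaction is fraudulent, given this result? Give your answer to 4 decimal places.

Let H be the event that the transaction is fraudulent. P(H) = 0.21, so P(¬H) = 0.79. With E the 'cleared' result, P(E|H) = 0.03 and P(E|¬H) = 0.79.
P(E) = 0.03·0.21 + 0.79·0.79 = 0.0063000 + 0.62410 = 0.63040.
By Bayes' theorem, P(H|E) = 0.0063000 / 0.63040 = 0.0100.

P(H | E) ≈ 0.0100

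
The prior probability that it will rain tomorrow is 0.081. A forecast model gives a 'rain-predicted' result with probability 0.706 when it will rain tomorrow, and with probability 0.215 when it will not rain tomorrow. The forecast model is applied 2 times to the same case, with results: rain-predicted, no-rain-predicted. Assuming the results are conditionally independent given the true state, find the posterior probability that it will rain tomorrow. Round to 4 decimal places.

Posterior P(H) ≈ 0.0978

Let H be the event that it will rain tomorrow; start with P(H) = 0.081. P('rain-predicted'|H) = 0.706, P('rain-predicted'|¬H) = 0.215.
Update on result 1 ('rain-predicted'): P(H) ← 0.706·0.0810 / (0.706·0.0810 + 0.215·0.9190) = 0.057186/0.25477 = 0.2245.
Update on result 2 ('no-rain-predicted'): P(H) ← 0.294·0.2245 / (0.294·0.2245 + 0.785·0.7755) = 0.065991/0.67479 = 0.0978.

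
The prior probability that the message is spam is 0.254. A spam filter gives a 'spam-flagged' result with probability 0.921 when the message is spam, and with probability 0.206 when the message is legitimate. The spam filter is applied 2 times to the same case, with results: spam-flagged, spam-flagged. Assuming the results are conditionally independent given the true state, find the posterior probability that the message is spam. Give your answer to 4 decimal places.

Posterior P(H) ≈ 0.8719

Let H be the event that the message is spam; start with P(H) = 0.254. P('spam-flagged'|H) = 0.921, P('spam-flagged'|¬H) = 0.206.
Update on result 1 ('spam-flagged'): P(H) ← 0.921·0.2540 / (0.921·0.2540 + 0.206·0.7460) = 0.23393/0.38761 = 0.6035.
Update on result 2 ('spam-flagged'): P(H) ← 0.921·0.6035 / (0.921·0.6035 + 0.206·0.3965) = 0.55585/0.63752 = 0.8719.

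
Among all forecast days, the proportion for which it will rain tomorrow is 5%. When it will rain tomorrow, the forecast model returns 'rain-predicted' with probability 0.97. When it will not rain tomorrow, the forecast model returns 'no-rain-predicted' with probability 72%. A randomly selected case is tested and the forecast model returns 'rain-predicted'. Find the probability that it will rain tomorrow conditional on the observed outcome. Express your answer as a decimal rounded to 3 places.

P(H | E) ≈ 0.154

Write H for 'it will rain tomorrow'. Prior odds H:¬H = 0.05/0.95 = 0.052632. For the 'rain-predicted' outcome, the likelihood ratio is 0.97/0.28 = 3.4643.
Posterior odds = 0.052632 × 3.4643 = 0.18233, so P(H|E) = 0.18233/(1+0.18233) = 0.154.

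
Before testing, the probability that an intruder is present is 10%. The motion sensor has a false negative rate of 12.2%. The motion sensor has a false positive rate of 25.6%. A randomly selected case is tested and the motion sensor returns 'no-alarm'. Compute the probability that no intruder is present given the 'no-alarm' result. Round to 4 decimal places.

Write H for 'an intruder is present'. Prior odds H:¬H = 0.1/0.9 = 0.11111. For the 'no-alarm' outcome, the likelihood ratio is 0.122/0.744 = 0.16398.
Posterior odds = 0.11111 × 0.16398 = 0.018220, so P(H|E) = 0.018220/(1+0.018220) = 0.0179. Then P(¬H|E) = 1 − 0.0179 = 0.9821.

P(¬H | E) ≈ 0.9821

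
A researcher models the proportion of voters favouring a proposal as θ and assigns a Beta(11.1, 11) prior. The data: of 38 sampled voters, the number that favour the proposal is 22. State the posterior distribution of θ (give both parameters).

The binomial likelihood is conjugate to the Beta prior: with 22 successes and 16 failures, the posterior is Beta(11.1+22, 11+16) = Beta(33.1, 27).

Posterior: Beta(33.1, 27)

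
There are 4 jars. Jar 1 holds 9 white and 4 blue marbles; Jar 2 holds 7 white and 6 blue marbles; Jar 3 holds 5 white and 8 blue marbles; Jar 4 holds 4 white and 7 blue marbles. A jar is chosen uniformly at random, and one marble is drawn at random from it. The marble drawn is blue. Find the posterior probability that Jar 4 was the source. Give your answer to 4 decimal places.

P(blue|Jar 1) = 0.3077; P(blue|Jar 2) = 0.4615; P(blue|Jar 3) = 0.6154; P(blue|Jar 4) = 0.6364.
Prior × likelihood for each source: 0.25·0.3077=0.07692, 0.25·0.4615=0.1154, 0.25·0.6154=0.1538, 0.25·0.6364=0.1591. Summing gives P(blue) = 0.50524.
P(Jar 4 | blue) = 0.1591 / 0.50524 = 0.3149.

Posterior probability ≈ 0.3149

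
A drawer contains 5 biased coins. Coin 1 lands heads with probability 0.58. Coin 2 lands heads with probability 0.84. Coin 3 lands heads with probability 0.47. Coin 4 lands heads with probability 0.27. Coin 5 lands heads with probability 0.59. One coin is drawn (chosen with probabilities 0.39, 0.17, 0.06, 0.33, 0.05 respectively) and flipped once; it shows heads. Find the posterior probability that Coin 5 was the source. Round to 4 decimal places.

Posterior probability ≈ 0.0572

Tabulate prior·likelihood by source: [1] prior 0.39, lik 0.58, product 0.2262; [2] prior 0.17, lik 0.84, product 0.1428; [3] prior 0.06, lik 0.47, product 0.02820; [4] prior 0.33, lik 0.27, product 0.08910; [5] prior 0.05, lik 0.59, product 0.02950.
Normalizing constant = 0.51580; the posterior for Coin 5 is its product over the sum, 0.02950/0.51580 = 0.0572.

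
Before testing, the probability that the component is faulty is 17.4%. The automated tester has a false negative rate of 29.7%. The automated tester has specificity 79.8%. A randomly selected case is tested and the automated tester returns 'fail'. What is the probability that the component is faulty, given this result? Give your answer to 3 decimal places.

P(H | E) ≈ 0.423

Let H be the event that the component is faulty. P(H) = 0.174, so P(¬H) = 0.826. With E the 'fail' result, P(E|H) = 0.703 and P(E|¬H) = 0.202.
P(E) = 0.703·0.174 + 0.202·0.826 = 0.12232 + 0.16685 = 0.28917.
By Bayes' theorem, P(H|E) = 0.12232 / 0.28917 = 0.423.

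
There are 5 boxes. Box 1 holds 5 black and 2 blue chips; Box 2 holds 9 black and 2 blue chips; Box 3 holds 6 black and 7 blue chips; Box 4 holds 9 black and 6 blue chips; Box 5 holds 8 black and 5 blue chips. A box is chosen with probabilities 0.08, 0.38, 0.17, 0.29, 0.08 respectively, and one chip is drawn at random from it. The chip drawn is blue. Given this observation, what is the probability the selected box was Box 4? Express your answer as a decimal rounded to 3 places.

Posterior probability ≈ 0.351

Tabulate prior·likelihood by source: [1] prior 0.08, lik 0.2857, product 0.02286; [2] prior 0.38, lik 0.1818, product 0.06909; [3] prior 0.17, lik 0.5385, product 0.09154; [4] prior 0.29, lik 0.4, product 0.1160; [5] prior 0.08, lik 0.3846, product 0.03077.
Normalizing constant = 0.33026; the posterior for Box 4 is its product over the sum, 0.1160/0.33026 = 0.351.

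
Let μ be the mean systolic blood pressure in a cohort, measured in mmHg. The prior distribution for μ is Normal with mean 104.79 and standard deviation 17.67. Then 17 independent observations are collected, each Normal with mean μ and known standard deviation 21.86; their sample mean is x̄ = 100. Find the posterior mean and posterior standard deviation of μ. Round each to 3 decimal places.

Posterior mean ≈ 100.396; posterior SD ≈ 5.078

Prior precision 1/τ₀² = 1/17.67² = 0.00320278; data precision n/σ² = 17/21.86² = 0.0355753.
Posterior precision = 0.00320278 + 0.0355753 = 0.0387781, giving posterior SD = 1/√0.0387781 = 5.078.
Posterior mean = (0.00320278·104.79 + 0.0355753·100) / 0.0387781 = 100.396.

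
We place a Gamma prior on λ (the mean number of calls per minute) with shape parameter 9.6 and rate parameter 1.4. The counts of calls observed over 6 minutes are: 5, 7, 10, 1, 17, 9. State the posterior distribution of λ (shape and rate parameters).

Posterior: Gamma(shape=58.6, rate=7.4)

Total count ∑xᵢ = 49 over n = 6 minutes.
Gamma is conjugate to the Poisson likelihood: posterior is Gamma(shape = 9.6+49 = 58.6, rate = 1.4+6 = 7.4).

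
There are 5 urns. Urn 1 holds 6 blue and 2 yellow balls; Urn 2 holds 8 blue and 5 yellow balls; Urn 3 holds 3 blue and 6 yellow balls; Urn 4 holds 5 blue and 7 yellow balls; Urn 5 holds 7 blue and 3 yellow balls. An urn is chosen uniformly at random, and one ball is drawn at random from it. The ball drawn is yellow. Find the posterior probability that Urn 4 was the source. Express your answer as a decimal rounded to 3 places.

P(yellow|Urn 1) = 0.25; P(yellow|Urn 2) = 0.3846; P(yellow|Urn 3) = 0.6667; P(yellow|Urn 4) = 0.5833; P(yellow|Urn 5) = 0.3.
Prior × likelihood for each source: 0.2·0.25=0.05000, 0.2·0.3846=0.07692, 0.2·0.6667=0.1333, 0.2·0.5833=0.1167, 0.2·0.3=0.06000. Summing gives P(yellow) = 0.43692.
P(Urn 4 | yellow) = 0.1167 / 0.43692 = 0.267.

Posterior probability ≈ 0.267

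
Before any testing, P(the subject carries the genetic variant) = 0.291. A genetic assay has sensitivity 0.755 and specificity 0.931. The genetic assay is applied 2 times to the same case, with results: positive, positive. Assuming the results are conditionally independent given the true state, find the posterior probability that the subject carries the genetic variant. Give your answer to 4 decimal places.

Posterior P(H) ≈ 0.9801

Let H be the event that the subject carries the genetic variant; start with P(H) = 0.291. P('positive'|H) = 0.755, P('positive'|¬H) = 0.069.
Update on result 1 ('positive'): P(H) ← 0.755·0.2910 / (0.755·0.2910 + 0.069·0.7090) = 0.21970/0.26863 = 0.8179.
Update on result 2 ('positive'): P(H) ← 0.755·0.8179 / (0.755·0.8179 + 0.069·0.1821) = 0.61750/0.63007 = 0.9801.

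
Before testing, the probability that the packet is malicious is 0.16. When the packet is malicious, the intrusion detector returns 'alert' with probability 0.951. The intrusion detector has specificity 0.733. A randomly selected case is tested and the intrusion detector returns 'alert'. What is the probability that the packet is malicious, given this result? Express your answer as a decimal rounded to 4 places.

Let H be the event that the packet is malicious. P(H) = 0.16, so P(¬H) = 0.84. With E the 'alert' result, P(E|H) = 0.951 and P(E|¬H) = 0.267.
P(E) = 0.951·0.16 + 0.267·0.84 = 0.15216 + 0.22428 = 0.37644.
By Bayes' theorem, P(H|E) = 0.15216 / 0.37644 = 0.4042.

P(H | E) ≈ 0.4042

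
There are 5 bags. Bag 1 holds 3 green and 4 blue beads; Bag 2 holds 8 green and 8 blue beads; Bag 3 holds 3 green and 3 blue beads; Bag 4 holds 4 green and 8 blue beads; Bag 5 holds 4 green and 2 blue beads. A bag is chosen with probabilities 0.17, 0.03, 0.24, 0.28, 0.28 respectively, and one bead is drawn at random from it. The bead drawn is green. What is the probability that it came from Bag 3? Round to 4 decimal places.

Tabulate prior·likelihood by source: [1] prior 0.17, lik 0.4286, product 0.07286; [2] prior 0.03, lik 0.5, product 0.01500; [3] prior 0.24, lik 0.5, product 0.1200; [4] prior 0.28, lik 0.3333, product 0.09333; [5] prior 0.28, lik 0.6667, product 0.1867.
Normalizing constant = 0.48786; the posterior for Bag 3 is its product over the sum, 0.1200/0.48786 = 0.2460.

Posterior probability ≈ 0.2460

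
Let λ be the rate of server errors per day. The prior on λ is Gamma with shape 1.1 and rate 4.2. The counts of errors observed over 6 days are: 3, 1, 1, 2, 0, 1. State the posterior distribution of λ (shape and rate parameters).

Posterior: Gamma(shape=9.1, rate=10.2)

Total count ∑xᵢ = 8 over n = 6 days.
Gamma is conjugate to the Poisson likelihood: posterior is Gamma(shape = 1.1+8 = 9.1, rate = 4.2+6 = 10.2).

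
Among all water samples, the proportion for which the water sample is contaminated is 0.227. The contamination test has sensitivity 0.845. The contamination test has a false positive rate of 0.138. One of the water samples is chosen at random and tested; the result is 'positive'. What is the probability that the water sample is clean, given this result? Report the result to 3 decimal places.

P(¬H | E) ≈ 0.357

Write H for 'the water sample is contaminated'. Prior odds H:¬H = 0.227/0.773 = 0.29366. For the 'positive' outcome, the likelihood ratio is 0.845/0.138 = 6.1232.
Posterior odds = 0.29366 × 6.1232 = 1.7981, so P(H|E) = 1.7981/(1+1.7981) = 0.643. Then P(¬H|E) = 1 − 0.643 = 0.357.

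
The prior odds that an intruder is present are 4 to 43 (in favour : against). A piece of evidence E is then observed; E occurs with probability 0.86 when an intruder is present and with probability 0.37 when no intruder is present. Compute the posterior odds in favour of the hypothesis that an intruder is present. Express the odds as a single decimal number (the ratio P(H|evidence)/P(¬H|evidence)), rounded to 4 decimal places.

Prior odds = 4/43 = 0.093023.
Likelihood ratio for E = 0.86/0.37 = 2.3243.
Posterior odds = prior odds × LR = 0.21622.

Posterior odds ≈ 0.2162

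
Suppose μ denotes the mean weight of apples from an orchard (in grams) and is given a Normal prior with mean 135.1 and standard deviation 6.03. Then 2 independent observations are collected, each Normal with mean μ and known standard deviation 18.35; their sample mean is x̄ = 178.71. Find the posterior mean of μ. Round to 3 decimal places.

Prior precision 1/τ₀² = 1/6.03² = 0.0275021; data precision n/σ² = 2/18.35² = 0.00593961.
Posterior precision = 0.0275021 + 0.00593961 = 0.0334417.
Posterior mean = (0.0275021·135.1 + 0.00593961·178.71) / 0.0334417 = 142.846.

Posterior mean ≈ 142.846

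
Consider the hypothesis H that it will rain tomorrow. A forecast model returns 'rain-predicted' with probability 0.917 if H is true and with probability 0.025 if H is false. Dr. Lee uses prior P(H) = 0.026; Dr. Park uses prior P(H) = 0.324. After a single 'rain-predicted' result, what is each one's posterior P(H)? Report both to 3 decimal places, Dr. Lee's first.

Dr. Lee: 0.495; Dr. Park: 0.946

P('+'|H) = 0.917, P('+'|¬H) = 0.025.
Dr. Lee: numerator 0.917·0.026 = 0.023842; evidence = 0.023842+0.025·0.974 = 0.048192; posterior = 0.495.
Dr. Park: numerator 0.917·0.324 = 0.29711; evidence = 0.29711+0.025·0.676 = 0.31401; posterior = 0.946.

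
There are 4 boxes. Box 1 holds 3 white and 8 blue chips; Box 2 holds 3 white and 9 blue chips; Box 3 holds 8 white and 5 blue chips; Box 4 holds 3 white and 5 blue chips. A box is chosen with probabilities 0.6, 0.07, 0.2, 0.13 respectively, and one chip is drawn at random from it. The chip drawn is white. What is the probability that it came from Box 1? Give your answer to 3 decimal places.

Posterior probability ≈ 0.464

P(white|Box 1) = 0.2727; P(white|Box 2) = 0.25; P(white|Box 3) = 0.6154; P(white|Box 4) = 0.375.
Prior × likelihood for each source: 0.6·0.2727=0.1636, 0.07·0.25=0.01750, 0.2·0.6154=0.1231, 0.13·0.375=0.04875. Summing gives P(white) = 0.35296.
P(Box 1 | white) = 0.1636 / 0.35296 = 0.464.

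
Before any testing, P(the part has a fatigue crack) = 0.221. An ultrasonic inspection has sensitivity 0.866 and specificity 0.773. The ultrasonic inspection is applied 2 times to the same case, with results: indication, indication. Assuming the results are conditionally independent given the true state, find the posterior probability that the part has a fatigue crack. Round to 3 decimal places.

Posterior P(H) ≈ 0.805

Let H be the event that the part has a fatigue crack; start with P(H) = 0.221. P('indication'|H) = 0.866, P('indication'|¬H) = 0.227.
Update on result 1 ('indication'): P(H) ← 0.866·0.2210 / (0.866·0.2210 + 0.227·0.7790) = 0.19139/0.36822 = 0.5198.
Update on result 2 ('indication'): P(H) ← 0.866·0.5198 / (0.866·0.5198 + 0.227·0.4802) = 0.45011/0.55913 = 0.8050.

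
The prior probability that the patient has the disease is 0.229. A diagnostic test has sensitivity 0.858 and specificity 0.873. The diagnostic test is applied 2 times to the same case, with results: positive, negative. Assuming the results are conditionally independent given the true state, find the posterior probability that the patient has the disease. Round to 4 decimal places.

Posterior P(H) ≈ 0.2461

With H the event that the patient has the disease, the joint likelihood of the observed sequence is P(data|H) = 0.858·0.142 = 0.12184 and P(data|¬H) = 0.127·0.873 = 0.11087.
Bayes: P(H|data) = 0.229·0.12184 / (0.229·0.12184 + 0.771·0.11087) = 0.027900/0.11338 = 0.2461.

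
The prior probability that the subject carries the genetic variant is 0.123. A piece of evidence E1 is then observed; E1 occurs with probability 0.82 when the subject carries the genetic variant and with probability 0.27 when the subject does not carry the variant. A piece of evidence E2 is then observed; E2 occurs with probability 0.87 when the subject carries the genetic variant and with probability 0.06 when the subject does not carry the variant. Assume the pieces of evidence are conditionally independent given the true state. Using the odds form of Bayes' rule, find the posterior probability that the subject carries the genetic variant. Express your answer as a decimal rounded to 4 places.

Posterior probability ≈ 0.8607

Prior odds = 0.123/(1−0.123) = 0.14025. In log-odds, ln(0.14025) = -1.9643.
Add log likelihood ratios: ln(3.0370) + ln(14.500) = 3.7850.
Posterior log-odds = 1.8207, so posterior odds = exp(1.8207) = 6.1762. Converting, P(H|E) = 6.1762/7.1762 = 0.8607.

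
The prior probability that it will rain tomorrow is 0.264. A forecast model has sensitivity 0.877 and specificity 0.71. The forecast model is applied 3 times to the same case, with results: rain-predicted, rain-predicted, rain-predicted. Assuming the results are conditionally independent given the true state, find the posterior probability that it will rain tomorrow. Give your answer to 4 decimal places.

With H the event that it will rain tomorrow, the joint likelihood of the observed sequence is P(data|H) = 0.877·0.877·0.877 = 0.67453 and P(data|¬H) = 0.29·0.29·0.29 = 0.024389.
Bayes: P(H|data) = 0.264·0.67453 / (0.264·0.67453 + 0.736·0.024389) = 0.17807/0.19603 = 0.9084.

Posterior P(H) ≈ 0.9084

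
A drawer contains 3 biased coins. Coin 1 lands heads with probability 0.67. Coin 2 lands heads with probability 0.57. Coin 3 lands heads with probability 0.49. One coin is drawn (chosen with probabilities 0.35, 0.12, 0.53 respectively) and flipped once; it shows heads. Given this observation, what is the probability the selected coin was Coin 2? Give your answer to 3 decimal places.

Tabulate prior·likelihood by source: [1] prior 0.35, lik 0.67, product 0.2345; [2] prior 0.12, lik 0.57, product 0.06840; [3] prior 0.53, lik 0.49, product 0.2597.
Normalizing constant = 0.56260; the posterior for Coin 2 is its product over the sum, 0.06840/0.56260 = 0.122.

Posterior probability ≈ 0.122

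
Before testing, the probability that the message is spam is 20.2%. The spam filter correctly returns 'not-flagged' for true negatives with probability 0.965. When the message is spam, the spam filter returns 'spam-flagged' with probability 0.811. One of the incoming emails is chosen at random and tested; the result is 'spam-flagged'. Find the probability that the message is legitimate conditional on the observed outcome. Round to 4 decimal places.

P(¬H | E) ≈ 0.1457

Let H be the event that the message is spam. P(H) = 0.202, so P(¬H) = 0.798. With E the 'spam-flagged' result, P(E|H) = 0.811 and P(E|¬H) = 0.035.
P(E) = 0.811·0.202 + 0.035·0.798 = 0.16382 + 0.027930 = 0.19175.
By Bayes' theorem, P(H|E) = 0.16382 / 0.19175 = 0.8543. Hence P(¬H|E) = 1 − 0.8543 = 0.1457.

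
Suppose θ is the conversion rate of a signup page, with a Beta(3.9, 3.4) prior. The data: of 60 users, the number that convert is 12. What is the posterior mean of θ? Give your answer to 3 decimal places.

Observing 12 successes and 48 failures updates Beta(3.9, 3.4) by adding the success and failure counts to the two shape parameters: α = 3.9+12 = 15.9, β = 3.4+48 = 51.4.
Posterior mean = α/(α+β) = 15.9/67.3 = 0.236.

Posterior mean ≈ 0.236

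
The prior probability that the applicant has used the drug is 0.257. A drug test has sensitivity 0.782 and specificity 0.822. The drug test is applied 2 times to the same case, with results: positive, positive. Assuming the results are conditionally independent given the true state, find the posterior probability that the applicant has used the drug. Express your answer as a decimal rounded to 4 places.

Posterior P(H) ≈ 0.8697

With H the event that the applicant has used the drug, the joint likelihood of the observed sequence is P(data|H) = 0.782·0.782 = 0.61152 and P(data|¬H) = 0.178·0.178 = 0.031684.
Bayes: P(H|data) = 0.257·0.61152 / (0.257·0.61152 + 0.743·0.031684) = 0.15716/0.18070 = 0.8697.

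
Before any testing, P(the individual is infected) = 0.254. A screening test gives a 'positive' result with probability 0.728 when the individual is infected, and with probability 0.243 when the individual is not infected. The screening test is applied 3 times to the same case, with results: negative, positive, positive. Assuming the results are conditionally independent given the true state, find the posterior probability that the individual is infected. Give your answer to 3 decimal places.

Posterior P(H) ≈ 0.523

With H the event that the individual is infected, the joint likelihood of the observed sequence is P(data|H) = 0.272·0.728·0.728 = 0.14416 and P(data|¬H) = 0.757·0.243·0.243 = 0.044700.
Bayes: P(H|data) = 0.254·0.14416 / (0.254·0.14416 + 0.746·0.044700) = 0.036616/0.069962 = 0.5234.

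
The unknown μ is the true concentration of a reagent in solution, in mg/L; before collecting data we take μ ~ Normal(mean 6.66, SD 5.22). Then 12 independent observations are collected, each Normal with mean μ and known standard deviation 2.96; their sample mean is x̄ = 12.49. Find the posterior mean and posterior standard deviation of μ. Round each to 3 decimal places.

Posterior mean ≈ 12.338; posterior SD ≈ 0.843

With known σ, the Normal prior is conjugate. Weight on the data is w = (n/σ²)/(n/σ² + 1/τ₀²) = 1.36961/(1.36961+0.0366994) = 0.97390.
Posterior mean = w·x̄ + (1−w)·μ₀ = 0.97390·12.49 + 0.026096·6.66 = 12.338. Posterior variance = 1/(1.36961+0.0366994) = 0.711080, so SD = 0.843.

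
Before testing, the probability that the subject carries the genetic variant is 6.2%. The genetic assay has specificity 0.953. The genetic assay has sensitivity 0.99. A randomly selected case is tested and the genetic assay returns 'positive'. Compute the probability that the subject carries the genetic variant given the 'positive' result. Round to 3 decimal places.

P(H | E) ≈ 0.582

Let H be the event that the subject carries the genetic variant. P(H) = 0.062, so P(¬H) = 0.938. With E the 'positive' result, P(E|H) = 0.99 and P(E|¬H) = 0.047.
P(E) = 0.99·0.062 + 0.047·0.938 = 0.061380 + 0.044086 = 0.10547.
By Bayes' theorem, P(H|E) = 0.061380 / 0.10547 = 0.582.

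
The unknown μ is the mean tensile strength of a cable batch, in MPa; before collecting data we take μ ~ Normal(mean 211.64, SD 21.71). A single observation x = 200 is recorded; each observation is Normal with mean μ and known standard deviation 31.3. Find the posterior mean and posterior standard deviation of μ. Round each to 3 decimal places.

With known σ, the Normal prior is conjugate. Weight on the data is w = (n/σ²)/(n/σ² + 1/τ₀²) = 0.00102073/(0.00102073+0.00212168) = 0.32482.
Posterior mean = w·x̄ + (1−w)·μ₀ = 0.32482·200 + 0.67518·211.64 = 207.859. Posterior variance = 1/(0.00102073+0.00212168) = 318.227, so SD = 17.839.

Posterior mean ≈ 207.859; posterior SD ≈ 17.839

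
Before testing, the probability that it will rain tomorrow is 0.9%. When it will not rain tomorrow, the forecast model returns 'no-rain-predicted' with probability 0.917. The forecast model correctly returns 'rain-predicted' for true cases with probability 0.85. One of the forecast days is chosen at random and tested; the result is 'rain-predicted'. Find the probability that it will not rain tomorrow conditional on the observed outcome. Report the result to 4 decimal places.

Write H for 'it will rain tomorrow'. Prior odds H:¬H = 0.009/0.991 = 0.0090817. For the 'rain-predicted' outcome, the likelihood ratio is 0.85/0.083 = 10.241.
Posterior odds = 0.0090817 × 10.241 = 0.093006, so P(H|E) = 0.093006/(1+0.093006) = 0.0851. Then P(¬H|E) = 1 − 0.0851 = 0.9149.

P(¬H | E) ≈ 0.9149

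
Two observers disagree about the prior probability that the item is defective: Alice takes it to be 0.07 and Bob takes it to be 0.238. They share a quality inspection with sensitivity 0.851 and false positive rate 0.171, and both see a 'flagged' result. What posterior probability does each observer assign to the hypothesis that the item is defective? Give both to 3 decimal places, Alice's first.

Alice: 0.273; Bob: 0.609

The likelihood ratio for a 'flagged' result is 0.851/0.171 = 4.9766.
Alice: prior odds 0.07/0.93 = 0.075269; posterior odds 0.37458; posterior probability 0.273.
Bob: prior odds 0.238/0.762 = 0.31234; posterior odds 1.5544; posterior probability 0.609.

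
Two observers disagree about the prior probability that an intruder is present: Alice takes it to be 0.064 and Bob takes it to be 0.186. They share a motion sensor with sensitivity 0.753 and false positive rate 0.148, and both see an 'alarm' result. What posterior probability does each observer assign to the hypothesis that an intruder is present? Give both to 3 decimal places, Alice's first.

Alice: 0.258; Bob: 0.538

The likelihood ratio for an 'alarm' result is 0.753/0.148 = 5.0878.
Alice: prior odds 0.064/0.936 = 0.068376; posterior odds 0.34789; posterior probability 0.258.
Bob: prior odds 0.186/0.814 = 0.22850; posterior odds 1.1626; posterior probability 0.538.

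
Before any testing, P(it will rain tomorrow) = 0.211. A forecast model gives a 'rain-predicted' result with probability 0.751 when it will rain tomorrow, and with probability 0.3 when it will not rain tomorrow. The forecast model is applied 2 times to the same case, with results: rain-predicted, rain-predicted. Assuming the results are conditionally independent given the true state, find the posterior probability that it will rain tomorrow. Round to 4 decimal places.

Posterior P(H) ≈ 0.6263

With H the event that it will rain tomorrow, the joint likelihood of the observed sequence is P(data|H) = 0.751·0.751 = 0.56400 and P(data|¬H) = 0.3·0.3 = 0.090000.
Bayes: P(H|data) = 0.211·0.56400 / (0.211·0.56400 + 0.789·0.090000) = 0.11900/0.19001 = 0.6263.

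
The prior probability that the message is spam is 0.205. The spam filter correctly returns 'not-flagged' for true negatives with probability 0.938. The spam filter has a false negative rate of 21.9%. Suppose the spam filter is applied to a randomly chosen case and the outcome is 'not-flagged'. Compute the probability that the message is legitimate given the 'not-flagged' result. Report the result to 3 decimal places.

P(¬H | E) ≈ 0.943

Write H for 'the message is spam'. Prior odds H:¬H = 0.205/0.795 = 0.25786. For the 'not-flagged' outcome, the likelihood ratio is 0.219/0.938 = 0.23348.
Posterior odds = 0.25786 × 0.23348 = 0.060204, so P(H|E) = 0.060204/(1+0.060204) = 0.057. Then P(¬H|E) = 1 − 0.057 = 0.943.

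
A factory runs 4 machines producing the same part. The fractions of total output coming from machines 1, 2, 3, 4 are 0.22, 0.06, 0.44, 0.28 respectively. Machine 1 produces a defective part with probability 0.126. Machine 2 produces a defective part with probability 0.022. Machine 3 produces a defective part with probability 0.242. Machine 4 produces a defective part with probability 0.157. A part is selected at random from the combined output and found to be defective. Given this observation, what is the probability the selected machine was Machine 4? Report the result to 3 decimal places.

Posterior probability ≈ 0.245

Tabulate prior·likelihood by source: [1] prior 0.22, lik 0.126, product 0.02772; [2] prior 0.06, lik 0.022, product 0.001320; [3] prior 0.44, lik 0.242, product 0.1065; [4] prior 0.28, lik 0.157, product 0.04396.
Normalizing constant = 0.17948; the posterior for Machine 4 is its product over the sum, 0.04396/0.17948 = 0.245.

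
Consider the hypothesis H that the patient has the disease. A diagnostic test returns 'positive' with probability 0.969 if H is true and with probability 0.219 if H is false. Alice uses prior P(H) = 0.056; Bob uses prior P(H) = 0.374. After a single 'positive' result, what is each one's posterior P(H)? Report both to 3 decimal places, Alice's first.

The likelihood ratio for a 'positive' result is 0.969/0.219 = 4.4247.
Alice: prior odds 0.056/0.944 = 0.059322; posterior odds 0.26248; posterior probability 0.208.
Bob: prior odds 0.374/0.626 = 0.59744; posterior odds 2.6435; posterior probability 0.726.

Alice: 0.208; Bob: 0.726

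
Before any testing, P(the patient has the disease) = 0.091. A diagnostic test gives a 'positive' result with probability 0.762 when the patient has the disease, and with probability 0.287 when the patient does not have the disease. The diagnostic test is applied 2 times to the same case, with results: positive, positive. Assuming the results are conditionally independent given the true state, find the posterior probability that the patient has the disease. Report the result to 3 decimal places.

Let H be the event that the patient has the disease; start with P(H) = 0.091. P('positive'|H) = 0.762, P('positive'|¬H) = 0.287.
Update on result 1 ('positive'): P(H) ← 0.762·0.0910 / (0.762·0.0910 + 0.287·0.9090) = 0.069342/0.33022 = 0.2100.
Update on result 2 ('positive'): P(H) ← 0.762·0.2100 / (0.762·0.2100 + 0.287·0.7900) = 0.16001/0.38674 = 0.4137.

Posterior P(H) ≈ 0.414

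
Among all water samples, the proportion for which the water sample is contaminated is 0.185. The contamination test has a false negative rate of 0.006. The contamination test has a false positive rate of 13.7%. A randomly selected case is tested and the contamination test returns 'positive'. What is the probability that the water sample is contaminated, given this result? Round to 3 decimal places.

P(H | E) ≈ 0.622

Let H be the event that the water sample is contaminated. P(H) = 0.185, so P(¬H) = 0.815. With E the 'positive' result, P(E|H) = 0.994 and P(E|¬H) = 0.137.
P(E) = 0.994·0.185 + 0.137·0.815 = 0.18389 + 0.11166 = 0.29555.
By Bayes' theorem, P(H|E) = 0.18389 / 0.29555 = 0.622.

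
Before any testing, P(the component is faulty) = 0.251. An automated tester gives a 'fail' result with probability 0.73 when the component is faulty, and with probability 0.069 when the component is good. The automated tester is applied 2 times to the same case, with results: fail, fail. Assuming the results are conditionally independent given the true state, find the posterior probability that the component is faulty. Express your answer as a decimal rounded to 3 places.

Posterior P(H) ≈ 0.974

Let H be the event that the component is faulty; start with P(H) = 0.251. P('fail'|H) = 0.73, P('fail'|¬H) = 0.069.
Update on result 1 ('fail'): P(H) ← 0.73·0.2510 / (0.73·0.2510 + 0.069·0.7490) = 0.18323/0.23491 = 0.7800.
Update on result 2 ('fail'): P(H) ← 0.73·0.7800 / (0.73·0.7800 + 0.069·0.2200) = 0.56940/0.58458 = 0.9740.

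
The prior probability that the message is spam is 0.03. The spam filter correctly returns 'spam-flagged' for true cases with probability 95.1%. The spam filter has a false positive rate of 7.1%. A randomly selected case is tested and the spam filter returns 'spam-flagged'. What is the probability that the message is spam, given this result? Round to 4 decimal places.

Let H be the event that the message is spam. P(H) = 0.03, so P(¬H) = 0.97. With E the 'spam-flagged' result, P(E|H) = 0.951 and P(E|¬H) = 0.071.
P(E) = 0.951·0.03 + 0.071·0.97 = 0.028530 + 0.068870 = 0.097400.
By Bayes' theorem, P(H|E) = 0.028530 / 0.097400 = 0.2929.

P(H | E) ≈ 0.2929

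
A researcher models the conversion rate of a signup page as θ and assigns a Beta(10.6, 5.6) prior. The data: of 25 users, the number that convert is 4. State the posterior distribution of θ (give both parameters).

Posterior: Beta(14.6, 26.6)

Observing 4 successes and 21 failures updates Beta(10.6, 5.6) by adding the success and failure counts to the two shape parameters: α = 10.6+4 = 14.6, β = 5.6+21 = 26.6.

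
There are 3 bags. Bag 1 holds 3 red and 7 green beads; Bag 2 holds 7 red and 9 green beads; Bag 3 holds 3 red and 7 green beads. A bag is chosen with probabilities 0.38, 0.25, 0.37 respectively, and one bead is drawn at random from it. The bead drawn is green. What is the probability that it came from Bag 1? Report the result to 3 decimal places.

Tabulate prior·likelihood by source: [1] prior 0.38, lik 0.7, product 0.2660; [2] prior 0.25, lik 0.5625, product 0.1406; [3] prior 0.37, lik 0.7, product 0.2590.
Normalizing constant = 0.66562; the posterior for Bag 1 is its product over the sum, 0.2660/0.66562 = 0.400.

Posterior probability ≈ 0.400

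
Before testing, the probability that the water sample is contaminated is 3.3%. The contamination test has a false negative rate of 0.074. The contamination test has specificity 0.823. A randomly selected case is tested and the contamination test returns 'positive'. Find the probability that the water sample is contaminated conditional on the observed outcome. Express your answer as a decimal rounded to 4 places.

P(H | E) ≈ 0.1515

Let H be the event that the water sample is contaminated. P(H) = 0.033, so P(¬H) = 0.967. With E the 'positive' result, P(E|H) = 0.926 and P(E|¬H) = 0.177.
P(E) = 0.926·0.033 + 0.177·0.967 = 0.030558 + 0.17116 = 0.20172.
By Bayes' theorem, P(H|E) = 0.030558 / 0.20172 = 0.1515.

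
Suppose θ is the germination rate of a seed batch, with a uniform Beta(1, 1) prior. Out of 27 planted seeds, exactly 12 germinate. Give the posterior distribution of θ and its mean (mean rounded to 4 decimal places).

Posterior: Beta(13, 16); mean ≈ 0.4483

Observing 12 successes and 15 failures updates Beta(1, 1) by adding the success and failure counts to the two shape parameters: α = 1+12 = 13, β = 1+15 = 16.
Posterior mean = α/(α+β) = 13/29 = 0.4483.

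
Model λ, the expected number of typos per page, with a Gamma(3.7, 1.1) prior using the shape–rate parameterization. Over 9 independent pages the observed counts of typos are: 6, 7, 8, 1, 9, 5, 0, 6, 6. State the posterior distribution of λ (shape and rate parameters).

The Poisson likelihood adds the total count to the shape and the number of exposure periods to the rate. Here ∑xᵢ = 48 and n = 9, so shape 3.7→51.7 and rate 1.1→10.1.

Posterior: Gamma(shape=51.7, rate=10.1)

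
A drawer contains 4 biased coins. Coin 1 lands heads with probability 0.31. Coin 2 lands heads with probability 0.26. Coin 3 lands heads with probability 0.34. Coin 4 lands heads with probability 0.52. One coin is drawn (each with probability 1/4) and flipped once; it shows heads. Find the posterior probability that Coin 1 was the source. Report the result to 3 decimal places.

Tabulate prior·likelihood by source: [1] prior 0.25, lik 0.31, product 0.07750; [2] prior 0.25, lik 0.26, product 0.06500; [3] prior 0.25, lik 0.34, product 0.08500; [4] prior 0.25, lik 0.52, product 0.1300.
Normalizing constant = 0.35750; the posterior for Coin 1 is its product over the sum, 0.07750/0.35750 = 0.217.

Posterior probability ≈ 0.217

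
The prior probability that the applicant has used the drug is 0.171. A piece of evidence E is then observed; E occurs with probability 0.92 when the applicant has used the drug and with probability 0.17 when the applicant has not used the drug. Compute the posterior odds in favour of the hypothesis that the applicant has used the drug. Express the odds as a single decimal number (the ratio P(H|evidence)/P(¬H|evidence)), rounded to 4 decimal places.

Posterior odds ≈ 1.1163

Prior odds = 0.171/(1−0.171) = 0.20627. In log-odds, ln(0.20627) = -1.5786.
Add log likelihood ratio: ln(5.4118) = 1.6886.
Posterior log-odds = 0.11002, so posterior odds = exp(0.11002) = 1.1163.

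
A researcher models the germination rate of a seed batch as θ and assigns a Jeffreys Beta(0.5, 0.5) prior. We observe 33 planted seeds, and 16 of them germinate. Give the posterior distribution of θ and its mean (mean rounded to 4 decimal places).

The binomial likelihood is conjugate to the Beta prior: with 16 successes and 17 failures, the posterior is Beta(0.5+16, 0.5+17) = Beta(16.5, 17.5).
E[θ | data] = 16.5/(16.5+17.5) = 0.4853.

Posterior: Beta(16.5, 17.5); mean ≈ 0.4853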